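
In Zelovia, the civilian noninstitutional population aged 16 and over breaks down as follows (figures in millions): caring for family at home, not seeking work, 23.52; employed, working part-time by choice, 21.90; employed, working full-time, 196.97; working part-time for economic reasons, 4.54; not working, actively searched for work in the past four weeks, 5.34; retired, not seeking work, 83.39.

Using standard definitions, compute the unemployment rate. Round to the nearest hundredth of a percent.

Employed = 21.90 + 196.97 + 4.54 = 223.41 million (anyone who worked, including part-time for economic reasons, counts as employed).
Unemployed = 5.34 million.
Labor force = 223.41 + 5.34 = 228.75 million.
Unemployment rate = 5.34 / 228.75 = 2.33%.

Unemployment rate ≈ 2.33%.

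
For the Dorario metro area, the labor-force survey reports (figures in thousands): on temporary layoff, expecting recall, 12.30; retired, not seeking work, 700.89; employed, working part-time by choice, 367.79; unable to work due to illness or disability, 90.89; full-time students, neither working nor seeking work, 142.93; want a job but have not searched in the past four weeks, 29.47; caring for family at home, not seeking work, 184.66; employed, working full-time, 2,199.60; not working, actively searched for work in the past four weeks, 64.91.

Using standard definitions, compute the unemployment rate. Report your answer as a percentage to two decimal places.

Unemployment rate ≈ 2.92%.

Employed = 367.79 + 2,199.60 = 2,567.39 thousand.
Unemployed = 12.30 + 64.91 = 77.21 thousand (jobless and actively searching, or on temporary layoff).
Labor force = 2,567.39 + 77.21 = 2,644.60 thousand.
Unemployment rate = 77.21 / 2,644.60 = 2.92%.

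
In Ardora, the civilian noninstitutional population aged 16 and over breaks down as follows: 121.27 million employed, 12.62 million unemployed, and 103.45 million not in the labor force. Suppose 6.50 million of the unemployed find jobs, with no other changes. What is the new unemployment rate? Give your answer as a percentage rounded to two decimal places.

Initially, labor force = 121.27 + 12.62 = 133.89 million, so u = 12.62/133.89 = 9.43%.
After the change, unemployed falls and employed rises by 6.50; labor force unchanged → E = 127.77, U = 6.12, labor force = 133.89 million.
New unemployment rate = 6.12 / 133.89 = 4.57%.

New unemployment rate ≈ 4.57%.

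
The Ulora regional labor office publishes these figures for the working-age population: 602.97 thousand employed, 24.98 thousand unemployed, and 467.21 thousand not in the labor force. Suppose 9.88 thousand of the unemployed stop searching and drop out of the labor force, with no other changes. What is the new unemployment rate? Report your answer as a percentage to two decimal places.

Initially, labor force = 602.97 + 24.98 = 627.95 thousand, so u = 24.98/627.95 = 3.98%.
After the change, unemployed and labor force both fall by 9.88 → E = 602.97, U = 15.10, labor force = 618.07 thousand.
New unemployment rate = 15.10 / 618.07 = 2.44%.

New unemployment rate ≈ 2.44%.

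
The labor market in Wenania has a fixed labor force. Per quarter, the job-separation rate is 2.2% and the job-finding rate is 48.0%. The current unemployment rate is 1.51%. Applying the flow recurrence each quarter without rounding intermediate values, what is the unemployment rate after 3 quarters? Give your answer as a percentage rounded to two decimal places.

Unemployment rate after three quarters ≈ 4.03%.

With a fixed labor force, u_{t+1} = u_t + s·(1−u_t) − f·u_t = u_t·(1−s−f) + s.
Here 1−s−f = 0.498 and s = 0.022.
u_1 = 0.015100 × 0.498 + 0.022 = 0.029520.
u_2 = 0.029520 × 0.498 + 0.022 = 0.036701.
u_3 = 0.036701 × 0.498 + 0.022 = 0.040277.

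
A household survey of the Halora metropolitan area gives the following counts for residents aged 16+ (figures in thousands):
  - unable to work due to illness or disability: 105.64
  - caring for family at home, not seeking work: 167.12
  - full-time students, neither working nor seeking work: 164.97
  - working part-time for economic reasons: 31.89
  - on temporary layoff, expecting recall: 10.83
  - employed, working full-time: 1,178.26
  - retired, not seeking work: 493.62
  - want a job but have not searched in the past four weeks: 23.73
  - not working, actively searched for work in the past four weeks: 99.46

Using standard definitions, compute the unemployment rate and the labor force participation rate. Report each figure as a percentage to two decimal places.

Employed = 31.89 + 1,178.26 = 1,210.15 thousand (anyone who worked, including part-time for economic reasons, counts as employed).
Unemployed = 10.83 + 99.46 = 110.29 thousand (jobless and actively searching, or on temporary layoff).
Labor force = 1,210.15 + 110.29 = 1,320.44 thousand.
Not in labor force = 105.64 + 167.12 + 164.97 + 493.62 + 23.73 = 955.08 thousand (those not working and not actively searching are outside the labor force — including those who want a job but have given up searching).
Civilian working-age population = 1,320.44 + 955.08 = 2,275.52 thousand.
Unemployment rate = 110.29 / 1,320.44 = 8.35%.
Labor force participation rate = 1,320.44 / 2,275.52 = 58.03%.

Unemployment rate ≈ 8.35%; labor force participation rate ≈ 58.03%.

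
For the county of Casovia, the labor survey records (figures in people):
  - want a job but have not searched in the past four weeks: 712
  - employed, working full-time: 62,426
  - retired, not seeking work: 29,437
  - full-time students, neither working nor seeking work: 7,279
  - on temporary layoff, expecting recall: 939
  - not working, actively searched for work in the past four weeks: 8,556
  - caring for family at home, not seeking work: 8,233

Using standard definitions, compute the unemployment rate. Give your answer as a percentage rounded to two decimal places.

Employed = 62,426.
Unemployed = 939 + 8,556 = 9,495 (jobless and actively searching, or on temporary layoff).
Labor force = 62,426 + 9,495 = 71,921.
Unemployment rate = 9,495 / 71,921 = 13.20%.

Unemployment rate ≈ 13.20%.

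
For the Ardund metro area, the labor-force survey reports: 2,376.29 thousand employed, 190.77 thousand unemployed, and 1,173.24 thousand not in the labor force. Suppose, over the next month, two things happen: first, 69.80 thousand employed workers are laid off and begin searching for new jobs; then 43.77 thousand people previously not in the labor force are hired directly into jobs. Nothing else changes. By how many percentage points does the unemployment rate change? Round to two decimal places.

Initially, labor force = 2,376.29 + 190.77 = 2,567.06 thousand, so u = 190.77/2,567.06 = 7.43%.
After the first change, employed falls and unemployed rises by 69.80; labor force unchanged → E = 2,306.49, U = 260.57, labor force = 2,567.06 thousand.
After the second change, employed and labor force both rise by 43.77; unemployed unchanged → E = 2,350.26, U = 260.57, labor force = 2,610.83 thousand.
New unemployment rate = 260.57 / 2,610.83 = 9.98%.
Change = 9.98% − 7.43% = +2.55 percentage points.

The unemployment rate changes by +2.55 percentage points.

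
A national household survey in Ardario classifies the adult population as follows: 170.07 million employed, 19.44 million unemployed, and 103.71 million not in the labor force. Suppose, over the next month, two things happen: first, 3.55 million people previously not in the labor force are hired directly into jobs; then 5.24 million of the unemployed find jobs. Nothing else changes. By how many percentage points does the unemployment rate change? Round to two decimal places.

The unemployment rate changes by −2.90 percentage points.

Initially, labor force = 170.07 + 19.44 = 189.51 million, so u = 19.44/189.51 = 10.26%.
After the first change, employed and labor force both rise by 3.55; unemployed unchanged → E = 173.62, U = 19.44, labor force = 193.06 million.
After the second change, unemployed falls and employed rises by 5.24; labor force unchanged → E = 178.86, U = 14.20, labor force = 193.06 million.
New unemployment rate = 14.20 / 193.06 = 7.36%.
Change = 7.36% − 10.26% = −2.90 percentage points.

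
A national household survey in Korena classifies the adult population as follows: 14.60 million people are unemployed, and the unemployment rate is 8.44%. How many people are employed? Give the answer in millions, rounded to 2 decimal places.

About 158.39 million are employed.

Labor force = U / u = 14.60 / 0.0844 ≈ 172.99 million.
Employed = labor force − unemployed = 172.99 − 14.60 = 158.39 million.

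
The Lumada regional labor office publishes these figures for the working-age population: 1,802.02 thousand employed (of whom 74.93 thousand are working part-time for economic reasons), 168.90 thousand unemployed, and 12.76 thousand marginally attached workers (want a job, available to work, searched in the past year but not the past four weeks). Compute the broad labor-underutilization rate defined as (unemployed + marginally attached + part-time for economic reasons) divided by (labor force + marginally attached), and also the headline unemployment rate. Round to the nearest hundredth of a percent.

Broad underutilization rate ≈ 12.94%; headline unemployment rate ≈ 8.57%.

Labor force = 1,802.02 + 168.90 = 1,970.92 thousand.
Numerator = 168.90 + 12.76 + 74.93 = 256.59 thousand.
Denominator = 1,970.92 + 12.76 = 1,983.68 thousand.
Broad rate = 256.59 / 1,983.68 = 12.94%.
Headline unemployment rate = 168.90 / 1,970.92 = 8.57%.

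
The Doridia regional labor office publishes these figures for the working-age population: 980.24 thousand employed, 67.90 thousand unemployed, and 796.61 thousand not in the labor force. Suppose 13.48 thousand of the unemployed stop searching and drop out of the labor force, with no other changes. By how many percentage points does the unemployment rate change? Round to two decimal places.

Initially, labor force = 980.24 + 67.90 = 1,048.14 thousand, so u = 67.90/1,048.14 = 6.48%.
After the change, unemployed and labor force both fall by 13.48 → E = 980.24, U = 54.42, labor force = 1,034.66 thousand.
New unemployment rate = 54.42 / 1,034.66 = 5.26%.
Change = 5.26% − 6.48% = −1.22 percentage points.

The unemployment rate changes by −1.22 percentage points.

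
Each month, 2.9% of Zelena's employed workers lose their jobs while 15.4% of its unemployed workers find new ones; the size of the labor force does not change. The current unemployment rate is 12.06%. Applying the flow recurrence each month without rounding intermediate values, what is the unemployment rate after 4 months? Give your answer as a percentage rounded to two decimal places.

With a fixed labor force, u_{t+1} = u_t + s·(1−u_t) − f·u_t = u_t·(1−s−f) + s.
Here 1−s−f = 0.817 and s = 0.029.
u_1 = 0.120600 × 0.817 + 0.029 = 0.127530.
u_2 = 0.127530 × 0.817 + 0.029 = 0.133192.
u_3 = 0.133192 × 0.817 + 0.029 = 0.137818.
u_4 = 0.137818 × 0.817 + 0.029 = 0.141597.

Unemployment rate after four months ≈ 14.16%.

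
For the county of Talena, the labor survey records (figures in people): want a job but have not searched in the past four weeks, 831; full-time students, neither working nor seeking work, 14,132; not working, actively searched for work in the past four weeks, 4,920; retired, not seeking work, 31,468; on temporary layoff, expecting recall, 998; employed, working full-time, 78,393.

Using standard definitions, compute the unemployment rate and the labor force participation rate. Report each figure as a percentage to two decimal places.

Unemployment rate ≈ 7.02%; labor force participation rate ≈ 64.49%.

Employed = 78,393.
Unemployed = 4,920 + 998 = 5,918 (jobless and actively searching, or on temporary layoff).
Labor force = 78,393 + 5,918 = 84,311.
Not in labor force = 831 + 14,132 + 31,468 = 46,431 (those not working and not actively searching are outside the labor force — including those who want a job but have given up searching).
Civilian working-age population = 84,311 + 46,431 = 130,742.
Unemployment rate = 5,918 / 84,311 = 7.02%.
Labor force participation rate = 84,311 / 130,742 = 64.49%.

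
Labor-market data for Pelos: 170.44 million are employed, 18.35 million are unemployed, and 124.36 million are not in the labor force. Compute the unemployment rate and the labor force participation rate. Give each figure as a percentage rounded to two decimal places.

Labor force = employed + unemployed = 170.44 + 18.35 = 188.79 million.
Working-age population = 188.79 + 124.36 = 313.15 million.
Unemployment rate = 18.35 / 188.79 = 9.72%.
Labor force participation rate = 188.79 / 313.15 = 60.29%.

Unemployment rate ≈ 9.72%; labor force participation rate ≈ 60.29%.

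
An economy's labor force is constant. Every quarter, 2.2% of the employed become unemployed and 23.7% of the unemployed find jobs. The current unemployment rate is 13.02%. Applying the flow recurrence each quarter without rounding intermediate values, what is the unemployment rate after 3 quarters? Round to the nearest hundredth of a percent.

With a fixed labor force, u_{t+1} = u_t + s·(1−u_t) − f·u_t = u_t·(1−s−f) + s.
Here 1−s−f = 0.741 and s = 0.022.
u_1 = 0.130200 × 0.741 + 0.022 = 0.118478.
u_2 = 0.118478 × 0.741 + 0.022 = 0.109792.
u_3 = 0.109792 × 0.741 + 0.022 = 0.103356.

Unemployment rate after three quarters ≈ 10.34%.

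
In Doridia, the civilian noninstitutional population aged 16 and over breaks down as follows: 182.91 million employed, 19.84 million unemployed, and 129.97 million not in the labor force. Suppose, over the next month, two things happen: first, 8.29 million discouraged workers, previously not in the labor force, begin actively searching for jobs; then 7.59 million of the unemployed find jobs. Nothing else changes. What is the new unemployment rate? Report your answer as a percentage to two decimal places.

New unemployment rate ≈ 9.73%.

Initially, labor force = 182.91 + 19.84 = 202.75 million, so u = 19.84/202.75 = 9.79%.
After the first change, unemployed and labor force both rise by 8.29 → E = 182.91, U = 28.13, labor force = 211.04 million.
After the second change, unemployed falls and employed rises by 7.59; labor force unchanged → E = 190.50, U = 20.54, labor force = 211.04 million.
New unemployment rate = 20.54 / 211.04 = 9.73%.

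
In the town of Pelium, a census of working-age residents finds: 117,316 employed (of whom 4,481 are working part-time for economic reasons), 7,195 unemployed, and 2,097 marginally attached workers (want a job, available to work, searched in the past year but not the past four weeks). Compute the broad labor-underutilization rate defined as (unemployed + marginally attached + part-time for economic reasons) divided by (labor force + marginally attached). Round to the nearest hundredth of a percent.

Labor force = 117,316 + 7,195 = 124,511.
Numerator = 7,195 + 2,097 + 4,481 = 13,773.
Denominator = 124,511 + 2,097 = 126,608.
Broad rate = 13,773 / 126,608 = 10.88%.

Broad underutilization rate ≈ 10.88%.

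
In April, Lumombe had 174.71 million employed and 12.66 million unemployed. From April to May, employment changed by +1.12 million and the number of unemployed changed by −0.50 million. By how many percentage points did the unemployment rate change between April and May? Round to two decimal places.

The unemployment rate changed by −0.29 percentage points.

April: labor force = 174.71 + 12.66 = 187.37; u = 12.66/187.37 = 6.76%.
May: labor force = 175.83 + 12.16 = 187.99; u = 12.16/187.99 = 6.47%.
Change = 6.47% − 6.76% = −0.29 pp.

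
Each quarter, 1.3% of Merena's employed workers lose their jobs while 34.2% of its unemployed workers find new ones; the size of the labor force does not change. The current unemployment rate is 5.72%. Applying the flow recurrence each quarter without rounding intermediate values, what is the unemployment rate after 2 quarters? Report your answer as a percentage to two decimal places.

Unemployment rate after two quarters ≈ 4.52%.

With a fixed labor force, u_{t+1} = u_t + s·(1−u_t) − f·u_t = u_t·(1−s−f) + s.
Here 1−s−f = 0.645 and s = 0.013.
u_1 = 0.057200 × 0.645 + 0.013 = 0.049894.
u_2 = 0.049894 × 0.645 + 0.013 = 0.045182.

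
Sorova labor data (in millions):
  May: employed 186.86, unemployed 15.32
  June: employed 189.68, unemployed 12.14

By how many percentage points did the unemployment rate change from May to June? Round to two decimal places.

May: labor force = 186.86 + 15.32 = 202.18; u = 15.32/202.18 = 7.58%.
June: labor force = 189.68 + 12.14 = 201.82; u = 12.14/201.82 = 6.02%.
Change = 6.02% − 7.58% = −1.56 pp.

The unemployment rate changed by −1.56 percentage points.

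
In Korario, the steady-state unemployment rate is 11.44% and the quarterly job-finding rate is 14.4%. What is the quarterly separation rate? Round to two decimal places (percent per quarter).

Separation rate ≈ 1.86% per quarter.

From u* = s/(s+f): s = u·f/(1−u).
s = 0.1144 × 14.4 / (1 − 0.1144) = 1.6474 / 0.8856 ≈ 1.86% per quarter.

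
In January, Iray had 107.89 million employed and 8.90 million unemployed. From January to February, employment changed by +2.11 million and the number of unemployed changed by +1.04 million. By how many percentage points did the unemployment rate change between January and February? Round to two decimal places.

January: labor force = 107.89 + 8.90 = 116.79; u = 8.90/116.79 = 7.62%.
February: labor force = 110.00 + 9.94 = 119.94; u = 9.94/119.94 = 8.29%.
Change = 8.29% − 7.62% = +0.67 pp.

The unemployment rate changed by +0.67 percentage points.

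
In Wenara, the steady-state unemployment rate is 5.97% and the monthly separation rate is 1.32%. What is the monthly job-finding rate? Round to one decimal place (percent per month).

From u* = s/(s+f): f = s·(1−u)/u.
f = 1.32 × (1 − 0.0597) / 0.0597 = 1.2412 / 0.0597 ≈ 20.8% per month.

Job-finding rate ≈ 20.8% per month.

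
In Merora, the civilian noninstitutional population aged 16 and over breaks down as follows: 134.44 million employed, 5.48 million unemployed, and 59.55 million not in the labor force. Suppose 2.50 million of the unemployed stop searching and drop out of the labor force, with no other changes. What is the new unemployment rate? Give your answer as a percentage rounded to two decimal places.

New unemployment rate ≈ 2.17%.

Initially, labor force = 134.44 + 5.48 = 139.92 million, so u = 5.48/139.92 = 3.92%.
After the change, unemployed and labor force both fall by 2.50 → E = 134.44, U = 2.98, labor force = 137.42 million.
New unemployment rate = 2.98 / 137.42 = 2.17%.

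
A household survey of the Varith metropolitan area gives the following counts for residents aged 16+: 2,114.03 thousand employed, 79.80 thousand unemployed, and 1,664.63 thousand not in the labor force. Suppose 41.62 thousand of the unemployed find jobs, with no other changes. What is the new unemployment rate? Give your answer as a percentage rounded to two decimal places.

Initially, labor force = 2,114.03 + 79.80 = 2,193.83 thousand, so u = 79.80/2,193.83 = 3.64%.
After the change, unemployed falls and employed rises by 41.62; labor force unchanged → E = 2,155.65, U = 38.18, labor force = 2,193.83 thousand.
New unemployment rate = 38.18 / 2,193.83 = 1.74%.

New unemployment rate ≈ 1.74%.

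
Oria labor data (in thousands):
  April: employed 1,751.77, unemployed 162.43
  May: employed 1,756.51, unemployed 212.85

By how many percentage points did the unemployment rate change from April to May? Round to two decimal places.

The unemployment rate changed by +2.32 percentage points.

April: labor force = 1,751.77 + 162.43 = 1,914.20; u = 162.43/1,914.20 = 8.49%.
May: labor force = 1,756.51 + 212.85 = 1,969.36; u = 212.85/1,969.36 = 10.81%.
Change = 10.81% − 8.49% = +2.32 pp.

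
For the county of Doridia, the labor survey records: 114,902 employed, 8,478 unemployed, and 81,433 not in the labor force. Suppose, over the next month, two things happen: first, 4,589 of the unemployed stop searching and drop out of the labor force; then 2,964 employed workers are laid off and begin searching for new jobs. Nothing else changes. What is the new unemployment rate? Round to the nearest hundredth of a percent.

New unemployment rate ≈ 5.77%.

Initially, labor force = 114,902 + 8,478 = 123,380, so u = 8,478/123,380 = 6.87%.
After the first change, unemployed and labor force both fall by 4,589 → E = 114,902, U = 3,889, labor force = 118,791.
After the second change, employed falls and unemployed rises by 2,964; labor force unchanged → E = 111,938, U = 6,853, labor force = 118,791.
New unemployment rate = 6,853 / 118,791 = 5.77%.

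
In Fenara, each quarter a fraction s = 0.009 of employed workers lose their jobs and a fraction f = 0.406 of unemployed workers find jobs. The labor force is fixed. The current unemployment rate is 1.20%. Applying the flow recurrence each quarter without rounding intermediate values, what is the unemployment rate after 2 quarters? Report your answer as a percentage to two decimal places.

Unemployment rate after two quarters ≈ 1.84%.

With a fixed labor force, u_{t+1} = u_t + s·(1−u_t) − f·u_t = u_t·(1−s−f) + s.
Here 1−s−f = 0.585 and s = 0.009.
u_1 = 0.012000 × 0.585 + 0.009 = 0.016020.
u_2 = 0.016020 × 0.585 + 0.009 = 0.018372.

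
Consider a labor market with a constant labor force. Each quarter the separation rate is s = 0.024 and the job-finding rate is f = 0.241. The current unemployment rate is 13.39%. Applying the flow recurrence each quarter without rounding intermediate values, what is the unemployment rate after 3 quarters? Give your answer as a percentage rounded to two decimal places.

With a fixed labor force, u_{t+1} = u_t + s·(1−u_t) − f·u_t = u_t·(1−s−f) + s.
Here 1−s−f = 0.735 and s = 0.024.
u_1 = 0.133900 × 0.735 + 0.024 = 0.122416.
u_2 = 0.122416 × 0.735 + 0.024 = 0.113976.
u_3 = 0.113976 × 0.735 + 0.024 = 0.107772.

Unemployment rate after three quarters ≈ 10.78%.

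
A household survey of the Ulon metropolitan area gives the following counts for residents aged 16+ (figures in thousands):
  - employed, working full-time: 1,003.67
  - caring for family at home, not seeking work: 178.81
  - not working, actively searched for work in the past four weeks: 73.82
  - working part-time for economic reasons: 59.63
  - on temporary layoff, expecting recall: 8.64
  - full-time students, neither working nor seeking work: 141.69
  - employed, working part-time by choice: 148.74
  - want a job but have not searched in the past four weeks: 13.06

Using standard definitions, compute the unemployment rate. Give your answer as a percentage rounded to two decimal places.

Unemployment rate ≈ 6.37%.

Employed = 1,003.67 + 59.63 + 148.74 = 1,212.04 thousand (anyone who worked, including part-time for economic reasons, counts as employed).
Unemployed = 73.82 + 8.64 = 82.46 thousand (jobless and actively searching, or on temporary layoff).
Labor force = 1,212.04 + 82.46 = 1,294.50 thousand.
Unemployment rate = 82.46 / 1,294.50 = 6.37%.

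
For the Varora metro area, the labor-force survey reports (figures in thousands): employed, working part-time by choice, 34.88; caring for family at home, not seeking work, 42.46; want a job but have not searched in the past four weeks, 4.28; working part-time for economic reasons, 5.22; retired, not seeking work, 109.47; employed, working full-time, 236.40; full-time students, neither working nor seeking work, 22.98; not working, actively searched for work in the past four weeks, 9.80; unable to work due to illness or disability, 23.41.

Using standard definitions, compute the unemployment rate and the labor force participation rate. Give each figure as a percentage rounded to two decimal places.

Employed = 34.88 + 5.22 + 236.40 = 276.50 thousand (anyone who worked, including part-time for economic reasons, counts as employed).
Unemployed = 9.80 thousand.
Labor force = 276.50 + 9.80 = 286.30 thousand.
Not in labor force = 42.46 + 4.28 + 109.47 + 22.98 + 23.41 = 202.60 thousand (those not working and not actively searching are outside the labor force — including those who want a job but have given up searching).
Civilian working-age population = 286.30 + 202.60 = 488.90 thousand.
Unemployment rate = 9.80 / 286.30 = 3.42%.
Labor force participation rate = 286.30 / 488.90 = 58.56%.

Unemployment rate ≈ 3.42%; labor force participation rate ≈ 58.56%.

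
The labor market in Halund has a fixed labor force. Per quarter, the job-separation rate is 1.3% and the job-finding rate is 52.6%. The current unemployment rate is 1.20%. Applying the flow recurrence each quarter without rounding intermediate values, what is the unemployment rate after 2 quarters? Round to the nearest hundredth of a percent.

Unemployment rate after two quarters ≈ 2.15%.

With a fixed labor force, u_{t+1} = u_t + s·(1−u_t) − f·u_t = u_t·(1−s−f) + s.
Here 1−s−f = 0.461 and s = 0.013.
u_1 = 0.012000 × 0.461 + 0.013 = 0.018532.
u_2 = 0.018532 × 0.461 + 0.013 = 0.021543.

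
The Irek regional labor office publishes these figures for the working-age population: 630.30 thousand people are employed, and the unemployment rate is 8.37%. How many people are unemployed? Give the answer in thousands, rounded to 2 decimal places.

About 57.58 thousand are unemployed.

Let U be the number unemployed. The labor force is E + U, and U/(E+U) = 0.0837.
So U = 0.0837 × 630.30 / (1 − 0.0837) = 52.7561 / 0.9163 ≈ 57.58 thousand.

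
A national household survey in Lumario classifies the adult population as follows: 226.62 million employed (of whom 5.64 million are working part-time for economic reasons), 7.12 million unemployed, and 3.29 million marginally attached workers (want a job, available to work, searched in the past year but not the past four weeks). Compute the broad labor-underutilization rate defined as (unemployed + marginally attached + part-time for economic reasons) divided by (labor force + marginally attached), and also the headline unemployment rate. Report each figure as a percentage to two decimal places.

Labor force = 226.62 + 7.12 = 233.74 million.
Numerator = 7.12 + 3.29 + 5.64 = 16.05 million.
Denominator = 233.74 + 3.29 = 237.03 million.
Broad rate = 16.05 / 237.03 = 6.77%.
Headline unemployment rate = 7.12 / 233.74 = 3.05%.

Broad underutilization rate ≈ 6.77%; headline unemployment rate ≈ 3.05%.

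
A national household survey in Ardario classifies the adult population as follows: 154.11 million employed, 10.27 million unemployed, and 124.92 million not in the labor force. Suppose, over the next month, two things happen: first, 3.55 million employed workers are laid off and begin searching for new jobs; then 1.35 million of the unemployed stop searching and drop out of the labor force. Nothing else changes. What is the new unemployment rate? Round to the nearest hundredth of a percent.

New unemployment rate ≈ 7.65%.

Initially, labor force = 154.11 + 10.27 = 164.38 million, so u = 10.27/164.38 = 6.25%.
After the first change, employed falls and unemployed rises by 3.55; labor force unchanged → E = 150.56, U = 13.82, labor force = 164.38 million.
After the second change, unemployed and labor force both fall by 1.35 → E = 150.56, U = 12.47, labor force = 163.03 million.
New unemployment rate = 12.47 / 163.03 = 7.65%.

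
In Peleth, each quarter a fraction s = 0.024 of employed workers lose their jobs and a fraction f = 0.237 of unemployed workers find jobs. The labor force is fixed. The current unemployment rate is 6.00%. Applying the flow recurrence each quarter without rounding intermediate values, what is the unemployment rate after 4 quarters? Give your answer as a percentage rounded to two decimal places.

Unemployment rate after four quarters ≈ 8.24%.

With a fixed labor force, u_{t+1} = u_t + s·(1−u_t) − f·u_t = u_t·(1−s−f) + s.
Here 1−s−f = 0.739 and s = 0.024.
u_1 = 0.060000 × 0.739 + 0.024 = 0.068340.
u_2 = 0.068340 × 0.739 + 0.024 = 0.074503.
u_3 = 0.074503 × 0.739 + 0.024 = 0.079058.
u_4 = 0.079058 × 0.739 + 0.024 = 0.082424.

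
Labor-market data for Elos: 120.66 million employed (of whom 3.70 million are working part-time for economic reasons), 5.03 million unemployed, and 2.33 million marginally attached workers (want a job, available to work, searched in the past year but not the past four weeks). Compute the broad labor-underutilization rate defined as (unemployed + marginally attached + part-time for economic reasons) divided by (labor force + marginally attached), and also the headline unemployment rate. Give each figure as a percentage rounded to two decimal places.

Broad underutilization rate ≈ 8.64%; headline unemployment rate ≈ 4.00%.

Labor force = 120.66 + 5.03 = 125.69 million.
Numerator = 5.03 + 2.33 + 3.70 = 11.06 million.
Denominator = 125.69 + 2.33 = 128.02 million.
Broad rate = 11.06 / 128.02 = 8.64%.
Headline unemployment rate = 5.03 / 125.69 = 4.00%.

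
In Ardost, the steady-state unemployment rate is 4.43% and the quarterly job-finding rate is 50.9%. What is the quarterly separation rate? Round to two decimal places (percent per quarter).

Separation rate ≈ 2.36% per quarter.

From u* = s/(s+f): s = u·f/(1−u).
s = 0.0443 × 50.9 / (1 − 0.0443) = 2.2549 / 0.9557 ≈ 2.36% per quarter.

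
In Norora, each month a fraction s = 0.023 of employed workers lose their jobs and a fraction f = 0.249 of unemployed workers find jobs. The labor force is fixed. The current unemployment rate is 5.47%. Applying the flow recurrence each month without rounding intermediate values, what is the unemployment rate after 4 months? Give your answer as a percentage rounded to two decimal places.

With a fixed labor force, u_{t+1} = u_t + s·(1−u_t) − f·u_t = u_t·(1−s−f) + s.
Here 1−s−f = 0.728 and s = 0.023.
u_1 = 0.054700 × 0.728 + 0.023 = 0.062822.
u_2 = 0.062822 × 0.728 + 0.023 = 0.068734.
u_3 = 0.068734 × 0.728 + 0.023 = 0.073038.
u_4 = 0.073038 × 0.728 + 0.023 = 0.076172.

Unemployment rate after four months ≈ 7.62%.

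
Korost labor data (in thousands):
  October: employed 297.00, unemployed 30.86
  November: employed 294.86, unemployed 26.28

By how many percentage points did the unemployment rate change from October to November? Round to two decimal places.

The unemployment rate changed by −1.23 percentage points.

October: labor force = 297.00 + 30.86 = 327.86; u = 30.86/327.86 = 9.41%.
November: labor force = 294.86 + 26.28 = 321.14; u = 26.28/321.14 = 8.18%.
Change = 8.18% − 9.41% = −1.23 pp.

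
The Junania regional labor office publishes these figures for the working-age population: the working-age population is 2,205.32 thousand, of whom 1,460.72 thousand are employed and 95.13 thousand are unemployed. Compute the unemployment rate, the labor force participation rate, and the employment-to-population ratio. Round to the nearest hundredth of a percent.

Unemployment rate ≈ 6.11%; labor force participation rate ≈ 70.55%; employment-population ratio ≈ 66.24%.

Labor force = employed + unemployed = 1,460.72 + 95.13 = 1,555.85 thousand.
Unemployment rate = 95.13 / 1,555.85 = 6.11%.
Labor force participation rate = 1,555.85 / 2,205.32 = 70.55%.
Employment-population ratio = 1,460.72 / 2,205.32 = 66.24%.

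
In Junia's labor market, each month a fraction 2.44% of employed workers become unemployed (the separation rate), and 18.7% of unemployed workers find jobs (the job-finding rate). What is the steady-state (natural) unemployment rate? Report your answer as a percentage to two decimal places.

At steady state the flows balance: s·E = f·U, so U/(E+U) = s/(s+f).
u* = 2.44 / (2.44 + 18.7) = 2.44 / 21.14 = 11.54%.

Steady-state unemployment rate ≈ 11.54%.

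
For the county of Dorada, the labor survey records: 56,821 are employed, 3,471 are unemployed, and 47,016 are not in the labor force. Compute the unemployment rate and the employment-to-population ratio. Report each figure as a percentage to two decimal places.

Unemployment rate ≈ 5.76%; employment-population ratio ≈ 52.95%.

Labor force = employed + unemployed = 56,821 + 3,471 = 60,292.
Working-age population = 60,292 + 47,016 = 107,308.
Unemployment rate = 3,471 / 60,292 = 5.76%.
Employment-population ratio = 56,821 / 107,308 = 52.95%.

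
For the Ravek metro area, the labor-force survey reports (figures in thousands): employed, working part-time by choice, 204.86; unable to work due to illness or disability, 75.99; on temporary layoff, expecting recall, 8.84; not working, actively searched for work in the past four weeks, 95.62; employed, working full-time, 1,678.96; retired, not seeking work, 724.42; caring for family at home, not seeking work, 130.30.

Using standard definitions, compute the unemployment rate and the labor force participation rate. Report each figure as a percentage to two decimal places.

Employed = 204.86 + 1,678.96 = 1,883.82 thousand.
Unemployed = 8.84 + 95.62 = 104.46 thousand (jobless and actively searching, or on temporary layoff).
Labor force = 1,883.82 + 104.46 = 1,988.28 thousand.
Not in labor force = 75.99 + 724.42 + 130.30 = 930.71 thousand (those not working and not actively searching are outside the labor force).
Civilian working-age population = 1,988.28 + 930.71 = 2,918.99 thousand.
Unemployment rate = 104.46 / 1,988.28 = 5.25%.
Labor force participation rate = 1,988.28 / 2,918.99 = 68.12%.

Unemployment rate ≈ 5.25%; labor force participation rate ≈ 68.12%.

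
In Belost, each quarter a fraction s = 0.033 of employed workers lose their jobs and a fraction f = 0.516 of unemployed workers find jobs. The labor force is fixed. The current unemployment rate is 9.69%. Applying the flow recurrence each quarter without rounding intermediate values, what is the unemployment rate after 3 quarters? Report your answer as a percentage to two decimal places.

Unemployment rate after three quarters ≈ 6.35%.

With a fixed labor force, u_{t+1} = u_t + s·(1−u_t) − f·u_t = u_t·(1−s−f) + s.
Here 1−s−f = 0.451 and s = 0.033.
u_1 = 0.096900 × 0.451 + 0.033 = 0.076702.
u_2 = 0.076702 × 0.451 + 0.033 = 0.067593.
u_3 = 0.067593 × 0.451 + 0.033 = 0.063484.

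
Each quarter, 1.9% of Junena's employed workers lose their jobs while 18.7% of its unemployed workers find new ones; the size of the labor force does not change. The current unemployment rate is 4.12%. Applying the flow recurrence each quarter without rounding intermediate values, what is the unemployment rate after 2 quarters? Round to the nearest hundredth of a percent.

With a fixed labor force, u_{t+1} = u_t + s·(1−u_t) − f·u_t = u_t·(1−s−f) + s.
Here 1−s−f = 0.794 and s = 0.019.
u_1 = 0.041200 × 0.794 + 0.019 = 0.051713.
u_2 = 0.051713 × 0.794 + 0.019 = 0.060060.

Unemployment rate after two quarters ≈ 6.01%.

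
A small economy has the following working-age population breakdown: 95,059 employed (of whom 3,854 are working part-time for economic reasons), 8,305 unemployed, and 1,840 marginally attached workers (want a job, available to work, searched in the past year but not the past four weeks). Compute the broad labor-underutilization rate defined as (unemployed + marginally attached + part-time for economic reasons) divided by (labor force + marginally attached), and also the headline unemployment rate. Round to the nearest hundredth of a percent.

Broad underutilization rate ≈ 13.31%; headline unemployment rate ≈ 8.03%.

Labor force = 95,059 + 8,305 = 103,364.
Numerator = 8,305 + 1,840 + 3,854 = 13,999.
Denominator = 103,364 + 1,840 = 105,204.
Broad rate = 13,999 / 105,204 = 13.31%.
Headline unemployment rate = 8,305 / 103,364 = 8.03%.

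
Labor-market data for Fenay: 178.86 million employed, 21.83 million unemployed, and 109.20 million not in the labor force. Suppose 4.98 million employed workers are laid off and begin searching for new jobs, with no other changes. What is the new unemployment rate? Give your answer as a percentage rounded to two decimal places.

New unemployment rate ≈ 13.36%.

Initially, labor force = 178.86 + 21.83 = 200.69 million, so u = 21.83/200.69 = 10.88%.
After the change, employed falls and unemployed rises by 4.98; labor force unchanged → E = 173.88, U = 26.81, labor force = 200.69 million.
New unemployment rate = 26.81 / 200.69 = 13.36%.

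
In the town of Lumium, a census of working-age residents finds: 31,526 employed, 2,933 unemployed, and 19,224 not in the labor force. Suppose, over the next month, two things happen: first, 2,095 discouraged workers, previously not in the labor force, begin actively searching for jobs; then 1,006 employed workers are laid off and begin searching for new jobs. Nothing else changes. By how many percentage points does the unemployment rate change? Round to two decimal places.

Initially, labor force = 31,526 + 2,933 = 34,459, so u = 2,933/34,459 = 8.51%.
After the first change, unemployed and labor force both rise by 2,095 → E = 31,526, U = 5,028, labor force = 36,554.
After the second change, employed falls and unemployed rises by 1,006; labor force unchanged → E = 30,520, U = 6,034, labor force = 36,554.
New unemployment rate = 6,034 / 36,554 = 16.51%.
Change = 16.51% − 8.51% = +8.00 percentage points.

The unemployment rate changes by +8.00 percentage points.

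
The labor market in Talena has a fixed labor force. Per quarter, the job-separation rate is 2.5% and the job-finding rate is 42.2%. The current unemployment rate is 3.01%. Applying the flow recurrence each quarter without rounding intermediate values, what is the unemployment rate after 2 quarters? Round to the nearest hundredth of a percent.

Unemployment rate after two quarters ≈ 4.80%.

With a fixed labor force, u_{t+1} = u_t + s·(1−u_t) − f·u_t = u_t·(1−s−f) + s.
Here 1−s−f = 0.553 and s = 0.025.
u_1 = 0.030100 × 0.553 + 0.025 = 0.041645.
u_2 = 0.041645 × 0.553 + 0.025 = 0.048030.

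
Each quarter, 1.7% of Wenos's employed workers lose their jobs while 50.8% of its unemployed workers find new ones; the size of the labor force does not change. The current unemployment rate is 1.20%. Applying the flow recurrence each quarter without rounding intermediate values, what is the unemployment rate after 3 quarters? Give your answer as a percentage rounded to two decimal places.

With a fixed labor force, u_{t+1} = u_t + s·(1−u_t) − f·u_t = u_t·(1−s−f) + s.
Here 1−s−f = 0.475 and s = 0.017.
u_1 = 0.012000 × 0.475 + 0.017 = 0.022700.
u_2 = 0.022700 × 0.475 + 0.017 = 0.027783.
u_3 = 0.027783 × 0.475 + 0.017 = 0.030197.

Unemployment rate after three quarters ≈ 3.02%.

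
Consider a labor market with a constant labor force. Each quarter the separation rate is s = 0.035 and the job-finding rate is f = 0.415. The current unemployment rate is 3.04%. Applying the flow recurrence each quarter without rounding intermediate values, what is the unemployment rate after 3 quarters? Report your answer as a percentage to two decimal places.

With a fixed labor force, u_{t+1} = u_t + s·(1−u_t) − f·u_t = u_t·(1−s−f) + s.
Here 1−s−f = 0.550 and s = 0.035.
u_1 = 0.030400 × 0.550 + 0.035 = 0.051720.
u_2 = 0.051720 × 0.550 + 0.035 = 0.063446.
u_3 = 0.063446 × 0.550 + 0.035 = 0.069895.

Unemployment rate after three quarters ≈ 6.99%.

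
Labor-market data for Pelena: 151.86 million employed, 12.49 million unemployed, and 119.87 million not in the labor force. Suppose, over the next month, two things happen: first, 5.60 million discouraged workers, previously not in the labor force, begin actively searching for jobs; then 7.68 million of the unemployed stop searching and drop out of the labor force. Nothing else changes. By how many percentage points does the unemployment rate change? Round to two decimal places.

The unemployment rate changes by −1.18 percentage points.

Initially, labor force = 151.86 + 12.49 = 164.35 million, so u = 12.49/164.35 = 7.60%.
After the first change, unemployed and labor force both rise by 5.60 → E = 151.86, U = 18.09, labor force = 169.95 million.
After the second change, unemployed and labor force both fall by 7.68 → E = 151.86, U = 10.41, labor force = 162.27 million.
New unemployment rate = 10.41 / 162.27 = 6.42%.
Change = 6.42% − 7.60% = −1.18 percentage points.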